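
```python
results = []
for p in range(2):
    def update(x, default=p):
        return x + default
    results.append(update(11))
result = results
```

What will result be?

Step 1: Default argument default=p is evaluated at function definition time.
Step 2: Each iteration creates update with default = current p value.
Step 3: update(11) returns 11 + default. results = [11, 12]

The answer is [11, 12].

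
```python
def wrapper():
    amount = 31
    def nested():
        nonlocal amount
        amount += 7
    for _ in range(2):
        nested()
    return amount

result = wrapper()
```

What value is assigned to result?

Step 1: amount = 31.
Step 2: nested() is called 2 times in a loop, each adding 7 via nonlocal.
Step 3: amount = 31 + 7 * 2 = 45

The answer is 45.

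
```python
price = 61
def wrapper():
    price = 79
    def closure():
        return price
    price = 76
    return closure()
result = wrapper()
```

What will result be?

Step 1: wrapper() sets price = 79, then later price = 76.
Step 2: closure() is called after price is reassigned to 76. Closures capture variables by reference, not by value.
Step 3: result = 76

The answer is 76.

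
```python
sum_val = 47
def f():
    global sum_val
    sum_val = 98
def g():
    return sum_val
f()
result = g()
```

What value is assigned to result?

Step 1: sum_val = 47.
Step 2: f() sets global sum_val = 98.
Step 3: g() reads global sum_val = 98. result = 98

The answer is 98.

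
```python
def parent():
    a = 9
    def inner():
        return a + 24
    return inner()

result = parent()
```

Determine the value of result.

Step 1: parent() defines a = 9.
Step 2: inner() reads a = 9 from enclosing scope, returns 9 + 24 = 33.
Step 3: result = 33

The answer is 33.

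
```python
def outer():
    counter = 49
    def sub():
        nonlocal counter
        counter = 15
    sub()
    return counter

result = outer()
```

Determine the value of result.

Step 1: outer() sets counter = 49.
Step 2: sub() uses nonlocal to reassign counter = 15.
Step 3: result = 15

The answer is 15.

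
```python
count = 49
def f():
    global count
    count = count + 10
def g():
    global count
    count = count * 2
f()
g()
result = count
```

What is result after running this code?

Step 1: count = 49.
Step 2: f() adds 10: count = 49 + 10 = 59.
Step 3: g() doubles: count = 59 * 2 = 118.
Step 4: result = 118

The answer is 118.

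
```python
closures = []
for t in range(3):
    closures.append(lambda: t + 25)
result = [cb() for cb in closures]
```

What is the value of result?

Step 1: All lambdas capture t by reference. After the loop, t = 2.
Step 2: Each call returns 2 + 25 = 27.
Step 3: result = [27, 27, 27]

The answer is [27, 27, 27].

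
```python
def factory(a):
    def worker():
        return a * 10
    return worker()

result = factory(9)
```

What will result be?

Step 1: factory(9) binds parameter a = 9.
Step 2: worker() accesses a = 9 from enclosing scope.
Step 3: result = 9 * 10 = 90

The answer is 90.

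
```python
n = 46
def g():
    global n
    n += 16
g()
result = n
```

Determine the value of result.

Step 1: n = 46 globally.
Step 2: g() modifies global n: n += 16 = 62.
Step 3: result = 62

The answer is 62.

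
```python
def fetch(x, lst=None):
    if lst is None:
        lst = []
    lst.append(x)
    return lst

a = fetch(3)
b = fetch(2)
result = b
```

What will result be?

Step 1: None default with guard creates a NEW list each call.
Step 2: a = [3] (fresh list). b = [2] (another fresh list).
Step 3: result = [2] (this is the fix for mutable default)

The answer is [2].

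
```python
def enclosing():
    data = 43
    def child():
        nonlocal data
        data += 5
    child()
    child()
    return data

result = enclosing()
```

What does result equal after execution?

Step 1: data starts at 43.
Step 2: child() is called 2 times, each adding 5.
Step 3: data = 43 + 5 * 2 = 53

The answer is 53.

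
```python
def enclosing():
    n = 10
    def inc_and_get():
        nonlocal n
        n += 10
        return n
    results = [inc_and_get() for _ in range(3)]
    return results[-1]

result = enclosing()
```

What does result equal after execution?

Step 1: n = 10.
Step 2: Three calls to inc_and_get(), each adding 10.
Step 3: Last value = 10 + 10 * 3 = 40

The answer is 40.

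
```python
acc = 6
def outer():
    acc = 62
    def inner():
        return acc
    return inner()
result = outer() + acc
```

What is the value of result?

Step 1: Global acc = 6. outer() shadows with acc = 62.
Step 2: inner() returns enclosing acc = 62. outer() = 62.
Step 3: result = 62 + global acc (6) = 68

The answer is 68.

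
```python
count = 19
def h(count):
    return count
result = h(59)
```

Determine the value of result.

Step 1: Global count = 19.
Step 2: h(59) takes parameter count = 59, which shadows the global.
Step 3: result = 59

The answer is 59.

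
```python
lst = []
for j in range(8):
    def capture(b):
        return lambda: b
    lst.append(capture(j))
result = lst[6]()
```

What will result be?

Step 1: capture(j) creates a new scope capturing b = j at call time.
Step 2: lst[6] = capture(6), so its lambda captures b = 6.
Step 3: result = 6 (closure factory fixes late binding)

The answer is 6.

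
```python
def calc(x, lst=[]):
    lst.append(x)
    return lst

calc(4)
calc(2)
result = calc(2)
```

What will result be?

Step 1: Mutable default argument gotcha! The list [] is created once.
Step 2: Each call appends to the SAME list: [4], [4, 2], [4, 2, 2].
Step 3: result = [4, 2, 2]

The answer is [4, 2, 2].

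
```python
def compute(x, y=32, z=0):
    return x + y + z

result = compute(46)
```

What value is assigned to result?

Step 1: compute(46) uses defaults y = 32, z = 0.
Step 2: Returns 46 + 32 + 0 = 78.
Step 3: result = 78

The answer is 78.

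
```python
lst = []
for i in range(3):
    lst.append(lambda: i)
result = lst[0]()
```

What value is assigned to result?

Step 1: The loop creates 3 lambdas, all referencing the same variable i.
Step 2: After the loop, i = 2 (final value).
Step 3: lst[0]() looks up i at call time and finds 2. This is the late binding gotcha. result = 2

The answer is 2.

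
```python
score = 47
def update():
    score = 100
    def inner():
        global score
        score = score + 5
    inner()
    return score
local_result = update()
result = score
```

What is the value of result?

Step 1: Global score = 47. update() creates local score = 100.
Step 2: inner() declares global score and adds 5: global score = 47 + 5 = 52.
Step 3: update() returns its local score = 100 (unaffected by inner).
Step 4: result = global score = 52

The answer is 52.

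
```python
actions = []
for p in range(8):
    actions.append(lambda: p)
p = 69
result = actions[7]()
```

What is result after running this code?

Step 1: Lambdas capture the variable p by reference, not by value.
Step 2: After the loop, p is reassigned to 69.
Step 3: actions[7]() looks up the current p = 69. result = 69

The answer is 69.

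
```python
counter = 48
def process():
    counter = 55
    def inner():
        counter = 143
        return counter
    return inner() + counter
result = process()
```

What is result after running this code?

Step 1: process() has local counter = 55. inner() has local counter = 143.
Step 2: inner() returns its local counter = 143.
Step 3: process() returns 143 + its own counter (55) = 198

The answer is 198.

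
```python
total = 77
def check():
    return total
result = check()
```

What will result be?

Step 1: total = 77 is defined in the global scope.
Step 2: check() looks up total. No local total exists, so Python checks the global scope via LEGB rule and finds total = 77.
Step 3: result = 77

The answer is 77.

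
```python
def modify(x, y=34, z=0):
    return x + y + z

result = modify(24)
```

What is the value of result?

Step 1: modify(24) uses defaults y = 34, z = 0.
Step 2: Returns 24 + 34 + 0 = 58.
Step 3: result = 58

The answer is 58.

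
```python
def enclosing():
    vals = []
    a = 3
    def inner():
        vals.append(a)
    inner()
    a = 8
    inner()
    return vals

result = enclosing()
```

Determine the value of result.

Step 1: a = 3. inner() appends current a to vals.
Step 2: First inner(): appends 3. Then a = 8.
Step 3: Second inner(): appends 8 (closure sees updated a). result = [3, 8]

The answer is [3, 8].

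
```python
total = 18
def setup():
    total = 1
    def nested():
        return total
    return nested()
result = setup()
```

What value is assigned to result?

Step 1: total = 18 globally, but setup() defines total = 1 locally.
Step 2: nested() looks up total. Not in local scope, so checks enclosing scope (setup) and finds total = 1.
Step 3: result = 1

The answer is 1.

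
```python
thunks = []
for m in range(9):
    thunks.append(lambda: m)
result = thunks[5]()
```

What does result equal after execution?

Step 1: The loop creates 9 lambdas, all referencing the same variable m.
Step 2: After the loop, m = 8 (final value).
Step 3: thunks[5]() looks up m at call time and finds 8. This is the late binding gotcha. result = 8

The answer is 8.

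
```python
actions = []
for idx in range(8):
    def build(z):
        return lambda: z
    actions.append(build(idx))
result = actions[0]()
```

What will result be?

Step 1: build(idx) creates a new scope capturing z = idx at call time.
Step 2: actions[0] = build(0), so its lambda captures z = 0.
Step 3: result = 0 (closure factory fixes late binding)

The answer is 0.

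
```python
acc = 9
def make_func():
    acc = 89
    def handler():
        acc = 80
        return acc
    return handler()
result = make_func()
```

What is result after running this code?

Step 1: Three scopes define acc: global (9), make_func (89), handler (80).
Step 2: handler() has its own local acc = 80, which shadows both enclosing and global.
Step 3: result = 80 (local wins in LEGB)

The answer is 80.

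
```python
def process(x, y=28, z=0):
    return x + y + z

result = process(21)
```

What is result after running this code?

Step 1: process(21) uses defaults y = 28, z = 0.
Step 2: Returns 21 + 28 + 0 = 49.
Step 3: result = 49

The answer is 49.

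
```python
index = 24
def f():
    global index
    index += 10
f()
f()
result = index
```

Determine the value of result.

Step 1: index = 24.
Step 2: First f(): index = 24 + 10 = 34.
Step 3: Second f(): index = 34 + 10 = 44. result = 44

The answer is 44.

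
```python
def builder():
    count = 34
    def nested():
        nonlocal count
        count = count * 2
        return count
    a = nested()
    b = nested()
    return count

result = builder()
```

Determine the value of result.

Step 1: count starts at 34.
Step 2: First nested(): count = 34 * 2 = 68.
Step 3: Second nested(): count = 68 * 2 = 136.
Step 4: result = 136

The answer is 136.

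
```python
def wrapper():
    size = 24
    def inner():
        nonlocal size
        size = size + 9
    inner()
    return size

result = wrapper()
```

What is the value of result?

Step 1: wrapper() sets size = 24.
Step 2: inner() uses nonlocal to modify size in wrapper's scope: size = 24 + 9 = 33.
Step 3: wrapper() returns the modified size = 33

The answer is 33.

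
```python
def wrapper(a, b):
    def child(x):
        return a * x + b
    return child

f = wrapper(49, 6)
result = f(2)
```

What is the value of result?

Step 1: wrapper(49, 6) captures a = 49, b = 6.
Step 2: f(2) computes 49 * 2 + 6 = 104.
Step 3: result = 104

The answer is 104.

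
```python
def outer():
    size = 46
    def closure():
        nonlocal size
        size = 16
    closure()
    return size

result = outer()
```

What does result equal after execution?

Step 1: outer() sets size = 46.
Step 2: closure() uses nonlocal to reassign size = 16.
Step 3: result = 16

The answer is 16.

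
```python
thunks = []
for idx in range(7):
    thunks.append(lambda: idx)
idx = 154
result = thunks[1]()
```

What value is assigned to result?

Step 1: Lambdas capture the variable idx by reference, not by value.
Step 2: After the loop, idx is reassigned to 154.
Step 3: thunks[1]() looks up the current idx = 154. result = 154

The answer is 154.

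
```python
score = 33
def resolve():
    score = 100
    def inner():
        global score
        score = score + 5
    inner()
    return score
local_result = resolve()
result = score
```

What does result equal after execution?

Step 1: Global score = 33. resolve() creates local score = 100.
Step 2: inner() declares global score and adds 5: global score = 33 + 5 = 38.
Step 3: resolve() returns its local score = 100 (unaffected by inner).
Step 4: result = global score = 38

The answer is 38.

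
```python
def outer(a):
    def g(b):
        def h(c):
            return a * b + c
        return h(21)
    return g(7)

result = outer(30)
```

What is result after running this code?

Step 1: a = 30, b = 7, c = 21.
Step 2: h() computes a * b + c = 30 * 7 + 21 = 231.
Step 3: result = 231

The answer is 231.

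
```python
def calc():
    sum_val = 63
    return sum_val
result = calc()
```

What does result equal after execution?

Step 1: calc() defines sum_val = 63 in its local scope.
Step 2: return sum_val finds the local variable sum_val = 63.
Step 3: result = 63

The answer is 63.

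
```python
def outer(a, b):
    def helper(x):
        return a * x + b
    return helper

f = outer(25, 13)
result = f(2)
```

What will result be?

Step 1: outer(25, 13) captures a = 25, b = 13.
Step 2: f(2) computes 25 * 2 + 13 = 63.
Step 3: result = 63

The answer is 63.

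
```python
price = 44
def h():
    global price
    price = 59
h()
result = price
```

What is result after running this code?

Step 1: price = 44 globally.
Step 2: h() declares global price and sets it to 59.
Step 3: After h(), global price = 59. result = 59

The answer is 59.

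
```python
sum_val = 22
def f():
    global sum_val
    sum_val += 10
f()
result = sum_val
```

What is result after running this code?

Step 1: sum_val = 22 globally.
Step 2: f() modifies global sum_val: sum_val += 10 = 32.
Step 3: result = 32

The answer is 32.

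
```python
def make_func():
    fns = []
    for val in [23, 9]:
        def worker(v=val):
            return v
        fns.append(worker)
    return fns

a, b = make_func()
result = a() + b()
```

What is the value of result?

Step 1: Default argument v=val captures val at each iteration.
Step 2: a() returns 23 (captured at first iteration), b() returns 9 (captured at second).
Step 3: result = 23 + 9 = 32

The answer is 32.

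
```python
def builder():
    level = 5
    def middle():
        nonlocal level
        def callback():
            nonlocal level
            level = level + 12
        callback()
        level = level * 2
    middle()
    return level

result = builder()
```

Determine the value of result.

Step 1: level = 5.
Step 2: callback() adds 12: level = 5 + 12 = 17.
Step 3: middle() doubles: level = 17 * 2 = 34.
Step 4: result = 34

The answer is 34.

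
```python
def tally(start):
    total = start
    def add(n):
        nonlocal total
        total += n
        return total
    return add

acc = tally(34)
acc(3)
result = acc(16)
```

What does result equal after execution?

Step 1: tally(34) creates closure with total = 34.
Step 2: First acc(3): total = 34 + 3 = 37.
Step 3: Second acc(16): total = 37 + 16 = 53. result = 53

The answer is 53.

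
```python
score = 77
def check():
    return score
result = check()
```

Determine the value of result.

Step 1: score = 77 is defined in the global scope.
Step 2: check() looks up score. No local score exists, so Python checks the global scope via LEGB rule and finds score = 77.
Step 3: result = 77

The answer is 77.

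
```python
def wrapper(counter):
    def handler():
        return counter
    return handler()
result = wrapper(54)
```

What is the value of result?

Step 1: wrapper(54) binds parameter counter = 54.
Step 2: handler() looks up counter in enclosing scope and finds the parameter counter = 54.
Step 3: result = 54

The answer is 54.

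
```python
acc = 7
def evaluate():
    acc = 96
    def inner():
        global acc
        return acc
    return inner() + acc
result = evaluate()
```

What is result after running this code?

Step 1: Global acc = 7. evaluate() shadows with local acc = 96.
Step 2: inner() uses global keyword, so inner() returns global acc = 7.
Step 3: evaluate() returns 7 + 96 = 103

The answer is 103.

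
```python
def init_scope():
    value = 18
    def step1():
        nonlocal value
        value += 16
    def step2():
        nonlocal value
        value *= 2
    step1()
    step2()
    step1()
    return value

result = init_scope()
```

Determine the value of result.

Step 1: value = 18.
Step 2: step1(): value = 18 + 16 = 34.
Step 3: step2(): value = 34 * 2 = 68.
Step 4: step1(): value = 68 + 16 = 84. result = 84

The answer is 84.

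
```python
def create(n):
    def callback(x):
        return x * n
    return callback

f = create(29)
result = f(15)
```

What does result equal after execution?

Step 1: create(29) creates a closure capturing n = 29.
Step 2: f(15) computes 15 * 29 = 435.
Step 3: result = 435

The answer is 435.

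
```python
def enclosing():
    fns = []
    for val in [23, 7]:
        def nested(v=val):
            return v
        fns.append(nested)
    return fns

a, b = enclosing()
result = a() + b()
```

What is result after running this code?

Step 1: Default argument v=val captures val at each iteration.
Step 2: a() returns 23 (captured at first iteration), b() returns 7 (captured at second).
Step 3: result = 23 + 7 = 30

The answer is 30.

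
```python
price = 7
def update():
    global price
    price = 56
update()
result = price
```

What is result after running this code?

Step 1: price = 7 globally.
Step 2: update() declares global price and sets it to 56.
Step 3: After update(), global price = 56. result = 56

The answer is 56.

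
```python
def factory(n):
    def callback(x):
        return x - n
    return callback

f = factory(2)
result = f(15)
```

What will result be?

Step 1: factory(2) creates a closure capturing n = 2.
Step 2: f(15) computes 15 - 2 = 13.
Step 3: result = 13

The answer is 13.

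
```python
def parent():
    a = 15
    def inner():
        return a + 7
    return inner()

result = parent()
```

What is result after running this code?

Step 1: parent() defines a = 15.
Step 2: inner() reads a = 15 from enclosing scope, returns 15 + 7 = 22.
Step 3: result = 22

The answer is 22.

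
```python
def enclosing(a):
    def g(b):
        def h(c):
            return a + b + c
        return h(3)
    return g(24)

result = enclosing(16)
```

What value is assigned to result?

Step 1: a = 16, b = 24, c = 3 across three nested scopes.
Step 2: h() accesses all three via LEGB rule.
Step 3: result = 16 + 24 + 3 = 43

The answer is 43.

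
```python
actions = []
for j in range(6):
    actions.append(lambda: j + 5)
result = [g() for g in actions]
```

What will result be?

Step 1: All lambdas capture j by reference. After the loop, j = 5.
Step 2: Each call returns 5 + 5 = 10.
Step 3: result = [10, 10, 10, 10, 10, 10]

The answer is [10, 10, 10, 10, 10, 10].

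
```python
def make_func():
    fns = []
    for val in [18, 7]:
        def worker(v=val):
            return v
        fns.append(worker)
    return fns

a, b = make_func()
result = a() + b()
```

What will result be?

Step 1: Default argument v=val captures val at each iteration.
Step 2: a() returns 18 (captured at first iteration), b() returns 7 (captured at second).
Step 3: result = 18 + 7 = 25

The answer is 25.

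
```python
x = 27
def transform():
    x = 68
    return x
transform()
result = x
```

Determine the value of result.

Step 1: Global x = 27.
Step 2: transform() creates local x = 68 (shadow, not modification).
Step 3: After transform() returns, global x is unchanged. result = 27

The answer is 27.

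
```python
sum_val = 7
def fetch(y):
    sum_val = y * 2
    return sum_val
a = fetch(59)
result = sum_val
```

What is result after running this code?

Step 1: Global sum_val = 7.
Step 2: fetch(59) creates local sum_val = 59 * 2 = 118.
Step 3: Global sum_val unchanged because no global keyword. result = 7

The answer is 7.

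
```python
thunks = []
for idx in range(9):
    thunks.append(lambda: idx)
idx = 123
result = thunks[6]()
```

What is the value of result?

Step 1: Lambdas capture the variable idx by reference, not by value.
Step 2: After the loop, idx is reassigned to 123.
Step 3: thunks[6]() looks up the current idx = 123. result = 123

The answer is 123.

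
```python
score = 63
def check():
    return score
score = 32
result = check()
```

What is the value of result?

Step 1: score is first set to 63, then reassigned to 32.
Step 2: check() is called after the reassignment, so it looks up the current global score = 32.
Step 3: result = 32

The answer is 32.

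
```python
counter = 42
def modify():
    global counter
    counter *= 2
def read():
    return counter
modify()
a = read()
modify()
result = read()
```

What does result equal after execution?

Step 1: counter = 42.
Step 2: First modify(): counter = 42 * 2 = 84.
Step 3: Second modify(): counter = 84 * 2 = 168.
Step 4: read() returns 168

The answer is 168.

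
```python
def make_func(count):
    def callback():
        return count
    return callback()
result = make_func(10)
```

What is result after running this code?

Step 1: make_func(10) binds parameter count = 10.
Step 2: callback() looks up count in enclosing scope and finds the parameter count = 10.
Step 3: result = 10

The answer is 10.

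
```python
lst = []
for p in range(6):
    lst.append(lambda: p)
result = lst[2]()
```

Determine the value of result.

Step 1: The loop creates 6 lambdas, all referencing the same variable p.
Step 2: After the loop, p = 5 (final value).
Step 3: lst[2]() looks up p at call time and finds 5. This is the late binding gotcha. result = 5

The answer is 5.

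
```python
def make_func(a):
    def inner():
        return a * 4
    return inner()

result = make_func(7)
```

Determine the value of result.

Step 1: make_func(7) binds parameter a = 7.
Step 2: inner() accesses a = 7 from enclosing scope.
Step 3: result = 7 * 4 = 28

The answer is 28.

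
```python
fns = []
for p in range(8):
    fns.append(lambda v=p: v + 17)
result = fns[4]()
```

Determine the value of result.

Step 1: Default argument v=p captures p's value at definition time.
Step 2: fns[4] was defined when p = 4, so v defaults to 4.
Step 3: result = 4 + 17 = 21 (default arg fixes the late binding issue)

The answer is 21.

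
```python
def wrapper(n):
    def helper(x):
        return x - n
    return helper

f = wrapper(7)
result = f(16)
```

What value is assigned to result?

Step 1: wrapper(7) creates a closure capturing n = 7.
Step 2: f(16) computes 16 - 7 = 9.
Step 3: result = 9

The answer is 9.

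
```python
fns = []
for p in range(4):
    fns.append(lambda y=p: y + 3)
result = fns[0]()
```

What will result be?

Step 1: Default argument y=p captures p's value at definition time.
Step 2: fns[0] was defined when p = 0, so y defaults to 0.
Step 3: result = 0 + 3 = 3 (default arg fixes the late binding issue)

The answer is 3.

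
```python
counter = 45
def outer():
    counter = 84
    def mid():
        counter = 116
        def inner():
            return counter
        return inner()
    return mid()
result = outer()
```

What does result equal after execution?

Step 1: Three levels of shadowing: global 45, outer 84, mid 116.
Step 2: inner() finds counter = 116 in enclosing mid() scope.
Step 3: result = 116

The answer is 116.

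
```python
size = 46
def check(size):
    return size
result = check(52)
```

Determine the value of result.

Step 1: Global size = 46.
Step 2: check(52) takes parameter size = 52, which shadows the global.
Step 3: result = 52

The answer is 52.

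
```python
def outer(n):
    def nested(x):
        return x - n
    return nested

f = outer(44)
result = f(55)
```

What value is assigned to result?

Step 1: outer(44) creates a closure capturing n = 44.
Step 2: f(55) computes 55 - 44 = 11.
Step 3: result = 11

The answer is 11.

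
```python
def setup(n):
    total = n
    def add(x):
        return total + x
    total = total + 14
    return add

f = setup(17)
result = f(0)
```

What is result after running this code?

Step 1: setup(17) sets total = 17, then total = 17 + 14 = 31.
Step 2: Closures capture by reference, so add sees total = 31.
Step 3: f(0) returns 31 + 0 = 31

The answer is 31.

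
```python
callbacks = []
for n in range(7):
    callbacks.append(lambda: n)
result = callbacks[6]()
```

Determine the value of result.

Step 1: The loop creates 7 lambdas, all referencing the same variable n.
Step 2: After the loop, n = 6 (final value).
Step 3: callbacks[6]() looks up n at call time and finds 6. This is the late binding gotcha. result = 6

The answer is 6.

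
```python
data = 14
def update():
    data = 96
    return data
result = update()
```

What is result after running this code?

Step 1: Global data = 14.
Step 2: update() creates local data = 96, shadowing the global.
Step 3: Returns local data = 96. result = 96

The answer is 96.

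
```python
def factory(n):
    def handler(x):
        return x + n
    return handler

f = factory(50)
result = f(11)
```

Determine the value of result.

Step 1: factory(50) creates a closure that captures n = 50.
Step 2: f(11) calls the closure with x = 11, returning 11 + 50 = 61.
Step 3: result = 61

The answer is 61.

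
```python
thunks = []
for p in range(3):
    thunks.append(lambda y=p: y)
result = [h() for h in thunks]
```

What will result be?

Step 1: Default arg y=p captures p at each iteration.
Step 2: Each lambda has its own default: 0, 1, ..., 2.
Step 3: result = [0, 1, 2]

The answer is [0, 1, 2].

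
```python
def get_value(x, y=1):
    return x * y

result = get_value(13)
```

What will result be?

Step 1: get_value(13) uses default y = 1.
Step 2: Returns 13 * 1 = 13.
Step 3: result = 13

The answer is 13.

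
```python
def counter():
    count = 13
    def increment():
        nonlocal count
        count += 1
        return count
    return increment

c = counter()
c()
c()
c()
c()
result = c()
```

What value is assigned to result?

Step 1: counter() creates closure with count = 13.
Step 2: Each c() call increments count via nonlocal. After 5 calls: 13 + 5 = 18.
Step 3: result = 18

The answer is 18.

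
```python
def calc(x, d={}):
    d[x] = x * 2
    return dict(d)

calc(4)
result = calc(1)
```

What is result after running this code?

Step 1: Mutable default dict is shared across calls.
Step 2: First call adds 4: 8. Second call adds 1: 2.
Step 3: result = {4: 8, 1: 2}

The answer is {4: 8, 1: 2}.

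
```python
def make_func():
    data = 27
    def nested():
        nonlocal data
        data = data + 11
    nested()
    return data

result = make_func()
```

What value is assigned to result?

Step 1: make_func() sets data = 27.
Step 2: nested() uses nonlocal to modify data in make_func's scope: data = 27 + 11 = 38.
Step 3: make_func() returns the modified data = 38

The answer is 38.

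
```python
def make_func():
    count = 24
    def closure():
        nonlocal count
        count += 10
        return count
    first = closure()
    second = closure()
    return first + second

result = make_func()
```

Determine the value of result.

Step 1: count starts at 24.
Step 2: First call: count = 24 + 10 = 34, returns 34.
Step 3: Second call: count = 34 + 10 = 44, returns 44.
Step 4: result = 34 + 44 = 78

The answer is 78.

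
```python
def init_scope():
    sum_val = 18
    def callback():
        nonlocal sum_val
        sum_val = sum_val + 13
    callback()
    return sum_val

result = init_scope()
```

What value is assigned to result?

Step 1: init_scope() sets sum_val = 18.
Step 2: callback() uses nonlocal to modify sum_val in init_scope's scope: sum_val = 18 + 13 = 31.
Step 3: init_scope() returns the modified sum_val = 31

The answer is 31.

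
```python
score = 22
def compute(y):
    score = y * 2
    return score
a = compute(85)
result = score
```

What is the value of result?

Step 1: Global score = 22.
Step 2: compute(85) creates local score = 85 * 2 = 170.
Step 3: Global score unchanged because no global keyword. result = 22

The answer is 22.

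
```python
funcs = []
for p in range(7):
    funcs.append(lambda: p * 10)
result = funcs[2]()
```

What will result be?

Step 1: All lambdas reference the same variable p (late binding).
Step 2: After the loop, p = 6. Every lambda returns p * 10.
Step 3: funcs[2]() = 6 * 10 = 60

The answer is 60.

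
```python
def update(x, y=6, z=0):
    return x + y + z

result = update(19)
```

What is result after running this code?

Step 1: update(19) uses defaults y = 6, z = 0.
Step 2: Returns 19 + 6 + 0 = 25.
Step 3: result = 25

The answer is 25.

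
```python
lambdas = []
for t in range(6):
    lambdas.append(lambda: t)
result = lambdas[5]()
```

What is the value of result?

Step 1: The loop creates 6 lambdas, all referencing the same variable t.
Step 2: After the loop, t = 5 (final value).
Step 3: lambdas[5]() looks up t at call time and finds 5. This is the late binding gotcha. result = 5

The answer is 5.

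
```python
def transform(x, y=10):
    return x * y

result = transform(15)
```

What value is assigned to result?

Step 1: transform(15) uses default y = 10.
Step 2: Returns 15 * 10 = 150.
Step 3: result = 150

The answer is 150.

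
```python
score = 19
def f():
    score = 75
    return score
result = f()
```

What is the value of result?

Step 1: Global score = 19.
Step 2: f() creates local score = 75, shadowing the global.
Step 3: Returns local score = 75. result = 75

The answer is 75.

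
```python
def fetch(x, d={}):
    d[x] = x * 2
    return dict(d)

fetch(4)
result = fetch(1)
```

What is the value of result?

Step 1: Mutable default dict is shared across calls.
Step 2: First call adds 4: 8. Second call adds 1: 2.
Step 3: result = {4: 8, 1: 2}

The answer is {4: 8, 1: 2}.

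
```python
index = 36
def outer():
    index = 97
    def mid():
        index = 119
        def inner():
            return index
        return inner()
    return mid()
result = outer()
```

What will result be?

Step 1: Three levels of shadowing: global 36, outer 97, mid 119.
Step 2: inner() finds index = 119 in enclosing mid() scope.
Step 3: result = 119

The answer is 119.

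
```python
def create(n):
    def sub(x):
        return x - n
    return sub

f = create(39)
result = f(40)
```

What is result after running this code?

Step 1: create(39) creates a closure capturing n = 39.
Step 2: f(40) computes 40 - 39 = 1.
Step 3: result = 1

The answer is 1.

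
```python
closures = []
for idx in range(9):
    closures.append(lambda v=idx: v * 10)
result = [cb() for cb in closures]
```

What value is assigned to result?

Step 1: Default arg v=idx captures idx at each iteration.
Step 2: closures[k] has v defaulting to k, returns k * 10.
Step 3: result = [0, 10, 20, 30, 40, 50, 60, 70, 80]

The answer is [0, 10, 20, 30, 40, 50, 60, 70, 80].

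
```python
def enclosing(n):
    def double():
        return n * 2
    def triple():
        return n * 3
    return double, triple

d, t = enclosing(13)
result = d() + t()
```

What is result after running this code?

Step 1: Both closures capture the same n = 13.
Step 2: d() = 13 * 2 = 26, t() = 13 * 3 = 39.
Step 3: result = 26 + 39 = 65

The answer is 65.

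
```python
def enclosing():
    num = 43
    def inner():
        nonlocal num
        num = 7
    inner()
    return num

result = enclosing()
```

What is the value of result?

Step 1: enclosing() sets num = 43.
Step 2: inner() uses nonlocal to reassign num = 7.
Step 3: result = 7

The answer is 7.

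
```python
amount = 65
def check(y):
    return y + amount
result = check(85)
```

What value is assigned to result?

Step 1: amount = 65 is defined globally.
Step 2: check(85) uses parameter y = 85 and looks up amount from global scope = 65.
Step 3: result = 85 + 65 = 150

The answer is 150.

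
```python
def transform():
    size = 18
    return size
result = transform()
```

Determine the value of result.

Step 1: transform() defines size = 18 in its local scope.
Step 2: return size finds the local variable size = 18.
Step 3: result = 18

The answer is 18.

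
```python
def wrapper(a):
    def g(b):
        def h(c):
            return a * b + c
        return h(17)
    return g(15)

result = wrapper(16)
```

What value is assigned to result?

Step 1: a = 16, b = 15, c = 17.
Step 2: h() computes a * b + c = 16 * 15 + 17 = 257.
Step 3: result = 257

The answer is 257.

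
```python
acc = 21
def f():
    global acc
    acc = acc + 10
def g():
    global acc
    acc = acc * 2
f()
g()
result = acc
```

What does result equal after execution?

Step 1: acc = 21.
Step 2: f() adds 10: acc = 21 + 10 = 31.
Step 3: g() doubles: acc = 31 * 2 = 62.
Step 4: result = 62

The answer is 62.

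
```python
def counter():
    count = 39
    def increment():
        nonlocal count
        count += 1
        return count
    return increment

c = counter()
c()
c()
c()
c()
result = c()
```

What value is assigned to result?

Step 1: counter() creates closure with count = 39.
Step 2: Each c() call increments count via nonlocal. After 5 calls: 39 + 5 = 44.
Step 3: result = 44

The answer is 44.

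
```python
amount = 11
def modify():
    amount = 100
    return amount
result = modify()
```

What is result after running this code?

Step 1: Global amount = 11.
Step 2: modify() creates local amount = 100, shadowing the global.
Step 3: Returns local amount = 100. result = 100

The answer is 100.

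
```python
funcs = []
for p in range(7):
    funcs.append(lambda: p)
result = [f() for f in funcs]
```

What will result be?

Step 1: All 7 lambdas share the same variable p.
Step 2: After the loop, p = 6.
Step 3: Each call returns 6. result = [6, 6, 6, 6, 6, 6, 6]

The answer is [6, 6, 6, 6, 6, 6, 6].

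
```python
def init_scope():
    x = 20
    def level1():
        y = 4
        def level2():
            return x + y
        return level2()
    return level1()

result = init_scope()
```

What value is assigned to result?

Step 1: x = 20 in init_scope. y = 4 in level1.
Step 2: level2() reads x = 20 and y = 4 from enclosing scopes.
Step 3: result = 20 + 4 = 24

The answer is 24.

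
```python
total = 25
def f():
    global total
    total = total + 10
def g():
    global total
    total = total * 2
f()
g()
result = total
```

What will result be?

Step 1: total = 25.
Step 2: f() adds 10: total = 25 + 10 = 35.
Step 3: g() doubles: total = 35 * 2 = 70.
Step 4: result = 70

The answer is 70.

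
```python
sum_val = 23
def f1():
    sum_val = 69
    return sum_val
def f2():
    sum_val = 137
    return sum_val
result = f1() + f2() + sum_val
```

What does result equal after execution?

Step 1: Each function shadows global sum_val with its own local.
Step 2: f1() returns 69, f2() returns 137.
Step 3: Global sum_val = 23 is unchanged. result = 69 + 137 + 23 = 229

The answer is 229.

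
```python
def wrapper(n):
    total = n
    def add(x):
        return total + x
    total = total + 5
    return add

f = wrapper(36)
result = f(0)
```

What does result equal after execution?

Step 1: wrapper(36) sets total = 36, then total = 36 + 5 = 41.
Step 2: Closures capture by reference, so add sees total = 41.
Step 3: f(0) returns 41 + 0 = 41

The answer is 41.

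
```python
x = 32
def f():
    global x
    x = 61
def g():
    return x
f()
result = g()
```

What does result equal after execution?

Step 1: x = 32.
Step 2: f() sets global x = 61.
Step 3: g() reads global x = 61. result = 61

The answer is 61.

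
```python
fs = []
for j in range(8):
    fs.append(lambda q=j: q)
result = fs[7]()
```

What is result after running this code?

Step 1: Default argument q=j captures j's value at each iteration.
Step 2: fs[7] captured q = 7 when j was 7.
Step 3: result = 7

The answer is 7.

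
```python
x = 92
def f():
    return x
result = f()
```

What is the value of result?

Step 1: x = 92 is defined in the global scope.
Step 2: f() looks up x. No local x exists, so Python checks the global scope via LEGB rule and finds x = 92.
Step 3: result = 92

The answer is 92.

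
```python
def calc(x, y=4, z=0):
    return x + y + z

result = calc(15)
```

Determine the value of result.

Step 1: calc(15) uses defaults y = 4, z = 0.
Step 2: Returns 15 + 4 + 0 = 19.
Step 3: result = 19

The answer is 19.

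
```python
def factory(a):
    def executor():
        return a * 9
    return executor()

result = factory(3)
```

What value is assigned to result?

Step 1: factory(3) binds parameter a = 3.
Step 2: executor() accesses a = 3 from enclosing scope.
Step 3: result = 3 * 9 = 27

The answer is 27.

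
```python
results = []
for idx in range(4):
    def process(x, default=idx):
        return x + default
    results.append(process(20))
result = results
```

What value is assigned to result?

Step 1: Default argument default=idx is evaluated at function definition time.
Step 2: Each iteration creates process with default = current idx value.
Step 3: process(20) returns 20 + default. results = [20, 21, 22, 23]

The answer is [20, 21, 22, 23].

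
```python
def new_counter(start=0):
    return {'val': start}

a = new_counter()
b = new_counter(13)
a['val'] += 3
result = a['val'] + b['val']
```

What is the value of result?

Step 1: new_counter() returns a new dict each call (immutable default 0).
Step 2: a = {'val': 0}, b = {'val': 13}.
Step 3: a['val'] += 3 = 3. result = 3 + 13 = 16

The answer is 16.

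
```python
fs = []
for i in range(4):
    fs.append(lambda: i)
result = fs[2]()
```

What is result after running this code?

Step 1: The loop creates 4 lambdas, all referencing the same variable i.
Step 2: After the loop, i = 3 (final value).
Step 3: fs[2]() looks up i at call time and finds 3. This is the late binding gotcha. result = 3

The answer is 3.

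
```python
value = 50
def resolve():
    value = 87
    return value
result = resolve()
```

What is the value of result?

Step 1: Global value = 50.
Step 2: resolve() creates local value = 87, shadowing the global.
Step 3: Returns local value = 87. result = 87

The answer is 87.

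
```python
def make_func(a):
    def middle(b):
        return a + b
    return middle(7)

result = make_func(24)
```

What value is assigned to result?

Step 1: make_func(24) passes a = 24.
Step 2: middle(7) has b = 7, reads a = 24 from enclosing.
Step 3: result = 24 + 7 = 31

The answer is 31.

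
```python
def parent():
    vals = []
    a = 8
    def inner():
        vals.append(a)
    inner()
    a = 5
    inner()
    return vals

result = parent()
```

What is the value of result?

Step 1: a = 8. inner() appends current a to vals.
Step 2: First inner(): appends 8. Then a = 5.
Step 3: Second inner(): appends 5 (closure sees updated a). result = [8, 5]

The answer is [8, 5].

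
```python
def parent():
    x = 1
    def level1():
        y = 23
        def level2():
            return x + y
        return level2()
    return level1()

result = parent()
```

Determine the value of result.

Step 1: x = 1 in parent. y = 23 in level1.
Step 2: level2() reads x = 1 and y = 23 from enclosing scopes.
Step 3: result = 1 + 23 = 24

The answer is 24.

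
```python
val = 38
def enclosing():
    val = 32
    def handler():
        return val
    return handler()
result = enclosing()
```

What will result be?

Step 1: val = 38 globally, but enclosing() defines val = 32 locally.
Step 2: handler() looks up val. Not in local scope, so checks enclosing scope (enclosing) and finds val = 32.
Step 3: result = 32

The answer is 32.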